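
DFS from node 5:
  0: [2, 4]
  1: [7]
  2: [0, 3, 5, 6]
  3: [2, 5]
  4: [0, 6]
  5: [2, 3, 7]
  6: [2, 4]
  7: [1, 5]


Visit 5, push [7, 3, 2]
Visit 2, push [6, 3, 0]
Visit 0, push [4]
Visit 4, push [6]
Visit 6, push []
Visit 3, push []
Visit 7, push [1]
Visit 1, push []

DFS order: [5, 2, 0, 4, 6, 3, 7, 1]


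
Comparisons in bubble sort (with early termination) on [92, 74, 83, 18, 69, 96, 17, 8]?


Algorithm: bubble sort (with early termination)
Input: [92, 74, 83, 18, 69, 96, 17, 8]
Sorted: [8, 17, 18, 69, 74, 83, 92, 96]

28


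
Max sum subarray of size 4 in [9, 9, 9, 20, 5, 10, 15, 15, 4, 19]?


[0:4]: 47
[1:5]: 43
[2:6]: 44
[3:7]: 50
[4:8]: 45
[5:9]: 44
[6:10]: 53

Max: 53 at [6:10]


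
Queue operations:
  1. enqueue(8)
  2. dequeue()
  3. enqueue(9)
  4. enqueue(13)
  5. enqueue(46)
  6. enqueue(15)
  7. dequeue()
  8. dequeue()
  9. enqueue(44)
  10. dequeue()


enqueue(8) -> [8]
dequeue()->8, []
enqueue(9) -> [9]
enqueue(13) -> [9, 13]
enqueue(46) -> [9, 13, 46]
enqueue(15) -> [9, 13, 46, 15]
dequeue()->9, [13, 46, 15]
dequeue()->13, [46, 15]
enqueue(44) -> [46, 15, 44]
dequeue()->46, [15, 44]

Final queue: [15, 44]


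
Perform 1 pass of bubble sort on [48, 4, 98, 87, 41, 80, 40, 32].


Initial: [48, 4, 98, 87, 41, 80, 40, 32]
Pass 1: [4, 48, 87, 41, 80, 40, 32, 98] (6 swaps)

After 1 pass: [4, 48, 87, 41, 80, 40, 32, 98]


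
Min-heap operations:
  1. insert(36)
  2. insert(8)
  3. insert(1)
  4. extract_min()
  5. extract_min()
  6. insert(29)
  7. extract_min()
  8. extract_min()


insert(36) -> [36]
insert(8) -> [8, 36]
insert(1) -> [1, 36, 8]
extract_min()->1, [8, 36]
extract_min()->8, [36]
insert(29) -> [29, 36]
extract_min()->29, [36]
extract_min()->36, []

Final heap: []


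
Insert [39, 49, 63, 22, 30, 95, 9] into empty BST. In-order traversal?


Insert 39: root
Insert 49: R from 39
Insert 63: R from 39 -> R from 49
Insert 22: L from 39
Insert 30: L from 39 -> R from 22
Insert 95: R from 39 -> R from 49 -> R from 63
Insert 9: L from 39 -> L from 22

In-order: [9, 22, 30, 39, 49, 63, 95]


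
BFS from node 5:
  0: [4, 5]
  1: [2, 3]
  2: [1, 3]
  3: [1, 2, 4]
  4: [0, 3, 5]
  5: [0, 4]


Visit 5, enqueue [0, 4]
Visit 0, enqueue []
Visit 4, enqueue [3]
Visit 3, enqueue [1, 2]
Visit 1, enqueue []
Visit 2, enqueue []

BFS order: [5, 0, 4, 3, 1, 2]


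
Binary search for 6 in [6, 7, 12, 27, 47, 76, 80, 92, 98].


Step 1: lo=0, hi=8, mid=4, val=47
Step 2: lo=0, hi=3, mid=1, val=7
Step 3: lo=0, hi=0, mid=0, val=6

Found at index 0


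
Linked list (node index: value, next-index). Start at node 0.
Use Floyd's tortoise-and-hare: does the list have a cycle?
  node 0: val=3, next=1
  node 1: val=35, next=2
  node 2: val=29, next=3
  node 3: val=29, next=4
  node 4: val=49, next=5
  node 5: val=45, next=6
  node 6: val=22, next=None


Floyd's tortoise (slow, +1) and hare (fast, +2):
  init: slow=0, fast=0
  step 1: slow=1, fast=2
  step 2: slow=2, fast=4
  step 3: slow=3, fast=6
  step 4: fast -> None, no cycle

Cycle: no


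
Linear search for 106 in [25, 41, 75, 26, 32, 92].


i=0: 25!=106
i=1: 41!=106
i=2: 75!=106
i=3: 26!=106
i=4: 32!=106
i=5: 92!=106

Not found, 6 comps


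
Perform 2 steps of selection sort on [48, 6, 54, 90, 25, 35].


Initial: [48, 6, 54, 90, 25, 35]
Step 1: min=6 at 1
  Swap: [6, 48, 54, 90, 25, 35]
Step 2: min=25 at 4
  Swap: [6, 25, 54, 90, 48, 35]

After 2 steps: [6, 25, 54, 90, 48, 35]


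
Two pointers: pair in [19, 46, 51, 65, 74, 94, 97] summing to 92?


lo=0(19)+hi=6(97)=116
lo=0(19)+hi=5(94)=113
lo=0(19)+hi=4(74)=93
lo=0(19)+hi=3(65)=84
lo=1(46)+hi=3(65)=111
lo=1(46)+hi=2(51)=97

No pair found


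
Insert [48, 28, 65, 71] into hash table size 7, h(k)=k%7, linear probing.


Insert 48: h=6 -> slot 6
Insert 28: h=0 -> slot 0
Insert 65: h=2 -> slot 2
Insert 71: h=1 -> slot 1

Table: [28, 71, 65, None, None, None, 48]


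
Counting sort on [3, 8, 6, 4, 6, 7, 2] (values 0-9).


Input: [3, 8, 6, 4, 6, 7, 2]
Counts: [0, 0, 1, 1, 1, 0, 2, 1, 1, 0]

Sorted: [2, 3, 4, 6, 6, 7, 8]


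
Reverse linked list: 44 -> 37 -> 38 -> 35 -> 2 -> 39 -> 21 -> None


Step 1: curr=44, set curr.next=prev(None) | reversed so far: 44
Step 2: curr=37, set curr.next=prev(44) | reversed so far: 37 -> 44
Step 3: curr=38, set curr.next=prev(37) | reversed so far: 38 -> 37 -> 44
Step 4: curr=35, set curr.next=prev(38) | reversed so far: 35 -> 38 -> 37 -> 44
Step 5: curr=2, set curr.next=prev(35) | reversed so far: 2 -> 35 -> 38 -> 37 -> 44
Step 6: curr=39, set curr.next=prev(2) | reversed so far: 39 -> 2 -> 35 -> 38 -> 37 -> 44
Step 7: curr=21, set curr.next=prev(39) | reversed so far: 21 -> 39 -> 2 -> 35 -> 38 -> 37 -> 44

21 -> 39 -> 2 -> 35 -> 38 -> 37 -> 44 -> None


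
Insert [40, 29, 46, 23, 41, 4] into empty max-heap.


Insert 40: [40]
Insert 29: [40, 29]
Insert 46: [46, 29, 40]
Insert 23: [46, 29, 40, 23]
Insert 41: [46, 41, 40, 23, 29]
Insert 4: [46, 41, 40, 23, 29, 4]

Final heap: [46, 41, 40, 23, 29, 4]


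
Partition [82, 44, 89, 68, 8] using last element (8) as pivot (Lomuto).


Pivot: 8
Place pivot at 0: [8, 44, 89, 68, 82]

Partitioned: [8, 44, 89, 68, 82]


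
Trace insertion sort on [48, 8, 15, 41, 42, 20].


Initial: [48, 8, 15, 41, 42, 20]
Insert 8: [8, 48, 15, 41, 42, 20]
Insert 15: [8, 15, 48, 41, 42, 20]
Insert 41: [8, 15, 41, 48, 42, 20]
Insert 42: [8, 15, 41, 42, 48, 20]
Insert 20: [8, 15, 20, 41, 42, 48]

Sorted: [8, 15, 20, 41, 42, 48]


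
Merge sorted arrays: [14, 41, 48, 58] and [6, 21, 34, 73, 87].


Take 6 from B
Take 14 from A
Take 21 from B
Take 34 from B
Take 41 from A
Take 48 from A
Take 58 from A

Merged: [6, 14, 21, 34, 41, 48, 58, 73, 87]


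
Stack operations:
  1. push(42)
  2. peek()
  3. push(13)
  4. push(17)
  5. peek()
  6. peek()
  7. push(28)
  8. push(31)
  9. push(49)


push(42) -> [42]
peek()->42
push(13) -> [42, 13]
push(17) -> [42, 13, 17]
peek()->17
peek()->17
push(28) -> [42, 13, 17, 28]
push(31) -> [42, 13, 17, 28, 31]
push(49) -> [42, 13, 17, 28, 31, 49]

Final stack: [42, 13, 17, 28, 31, 49]


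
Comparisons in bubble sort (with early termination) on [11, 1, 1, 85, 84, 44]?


Algorithm: bubble sort (with early termination)
Input: [11, 1, 1, 85, 84, 44]
Sorted: [1, 1, 11, 44, 84, 85]

12


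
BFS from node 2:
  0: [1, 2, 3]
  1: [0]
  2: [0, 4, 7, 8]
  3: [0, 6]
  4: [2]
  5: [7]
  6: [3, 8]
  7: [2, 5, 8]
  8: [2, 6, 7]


Visit 2, enqueue [0, 4, 7, 8]
Visit 0, enqueue [1, 3]
Visit 4, enqueue []
Visit 7, enqueue [5]
Visit 8, enqueue [6]
Visit 1, enqueue []
Visit 3, enqueue []
Visit 5, enqueue []
Visit 6, enqueue []

BFS order: [2, 0, 4, 7, 8, 1, 3, 5, 6]


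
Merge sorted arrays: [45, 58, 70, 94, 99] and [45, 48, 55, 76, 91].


Take 45 from A
Take 45 from B
Take 48 from B
Take 55 from B
Take 58 from A
Take 70 from A
Take 76 from B
Take 91 from B

Merged: [45, 45, 48, 55, 58, 70, 76, 91, 94, 99]


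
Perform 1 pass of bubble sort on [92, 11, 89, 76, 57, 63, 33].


Initial: [92, 11, 89, 76, 57, 63, 33]
Pass 1: [11, 89, 76, 57, 63, 33, 92] (6 swaps)

After 1 pass: [11, 89, 76, 57, 63, 33, 92]


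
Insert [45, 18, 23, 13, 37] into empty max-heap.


Insert 45: [45]
Insert 18: [45, 18]
Insert 23: [45, 18, 23]
Insert 13: [45, 18, 23, 13]
Insert 37: [45, 37, 23, 13, 18]

Final heap: [45, 37, 23, 13, 18]


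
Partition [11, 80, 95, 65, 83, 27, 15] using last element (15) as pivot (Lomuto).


Pivot: 15
  11 <= 15: advance i (no swap)
Place pivot at 1: [11, 15, 95, 65, 83, 27, 80]

Partitioned: [11, 15, 95, 65, 83, 27, 80]


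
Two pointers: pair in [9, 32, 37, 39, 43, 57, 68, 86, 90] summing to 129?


lo=0(9)+hi=8(90)=99
lo=1(32)+hi=8(90)=122
lo=2(37)+hi=8(90)=127
lo=3(39)+hi=8(90)=129

Yes: 39+90=129


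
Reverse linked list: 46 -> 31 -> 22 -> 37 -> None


Step 1: curr=46, set curr.next=prev(None) | reversed so far: 46
Step 2: curr=31, set curr.next=prev(46) | reversed so far: 31 -> 46
Step 3: curr=22, set curr.next=prev(31) | reversed so far: 22 -> 31 -> 46
Step 4: curr=37, set curr.next=prev(22) | reversed so far: 37 -> 22 -> 31 -> 46

37 -> 22 -> 31 -> 46 -> None


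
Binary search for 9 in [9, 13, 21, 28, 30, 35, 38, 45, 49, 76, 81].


Step 1: lo=0, hi=10, mid=5, val=35
Step 2: lo=0, hi=4, mid=2, val=21
Step 3: lo=0, hi=1, mid=0, val=9

Found at index 0


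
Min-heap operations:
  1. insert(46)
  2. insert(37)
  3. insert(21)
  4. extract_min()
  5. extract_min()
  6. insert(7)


insert(46) -> [46]
insert(37) -> [37, 46]
insert(21) -> [21, 46, 37]
extract_min()->21, [37, 46]
extract_min()->37, [46]
insert(7) -> [7, 46]

Final heap: [7, 46]


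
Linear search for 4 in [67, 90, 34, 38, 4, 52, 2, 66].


i=0: 67!=4
i=1: 90!=4
i=2: 34!=4
i=3: 38!=4
i=4: 4==4 found!

Found at 4, 5 comps


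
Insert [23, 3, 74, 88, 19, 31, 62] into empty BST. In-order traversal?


Insert 23: root
Insert 3: L from 23
Insert 74: R from 23
Insert 88: R from 23 -> R from 74
Insert 19: L from 23 -> R from 3
Insert 31: R from 23 -> L from 74
Insert 62: R from 23 -> L from 74 -> R from 31

In-order: [3, 19, 23, 31, 62, 74, 88]


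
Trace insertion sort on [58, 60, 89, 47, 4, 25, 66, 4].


Initial: [58, 60, 89, 47, 4, 25, 66, 4]
Insert 60: [58, 60, 89, 47, 4, 25, 66, 4]
Insert 89: [58, 60, 89, 47, 4, 25, 66, 4]
Insert 47: [47, 58, 60, 89, 4, 25, 66, 4]
Insert 4: [4, 47, 58, 60, 89, 25, 66, 4]
Insert 25: [4, 25, 47, 58, 60, 89, 66, 4]
Insert 66: [4, 25, 47, 58, 60, 66, 89, 4]
Insert 4: [4, 4, 25, 47, 58, 60, 66, 89]

Sorted: [4, 4, 25, 47, 58, 60, 66, 89]


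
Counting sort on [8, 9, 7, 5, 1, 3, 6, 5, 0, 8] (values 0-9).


Input: [8, 9, 7, 5, 1, 3, 6, 5, 0, 8]
Counts: [1, 1, 0, 1, 0, 2, 1, 1, 2, 1]

Sorted: [0, 1, 3, 5, 5, 6, 7, 8, 8, 9]


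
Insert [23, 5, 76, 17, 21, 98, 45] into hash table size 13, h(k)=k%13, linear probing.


Insert 23: h=10 -> slot 10
Insert 5: h=5 -> slot 5
Insert 76: h=11 -> slot 11
Insert 17: h=4 -> slot 4
Insert 21: h=8 -> slot 8
Insert 98: h=7 -> slot 7
Insert 45: h=6 -> slot 6

Table: [None, None, None, None, 17, 5, 45, 98, 21, None, 23, 76, None]


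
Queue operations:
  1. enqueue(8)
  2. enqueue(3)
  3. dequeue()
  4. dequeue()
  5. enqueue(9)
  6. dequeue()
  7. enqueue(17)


enqueue(8) -> [8]
enqueue(3) -> [8, 3]
dequeue()->8, [3]
dequeue()->3, []
enqueue(9) -> [9]
dequeue()->9, []
enqueue(17) -> [17]

Final queue: [17]


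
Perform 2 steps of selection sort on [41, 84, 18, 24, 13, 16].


Initial: [41, 84, 18, 24, 13, 16]
Step 1: min=13 at 4
  Swap: [13, 84, 18, 24, 41, 16]
Step 2: min=16 at 5
  Swap: [13, 16, 18, 24, 41, 84]

After 2 steps: [13, 16, 18, 24, 41, 84]


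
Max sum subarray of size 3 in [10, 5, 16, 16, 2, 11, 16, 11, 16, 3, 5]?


[0:3]: 31
[1:4]: 37
[2:5]: 34
[3:6]: 29
[4:7]: 29
[5:8]: 38
[6:9]: 43
[7:10]: 30
[8:11]: 24

Max: 43 at [6:9]


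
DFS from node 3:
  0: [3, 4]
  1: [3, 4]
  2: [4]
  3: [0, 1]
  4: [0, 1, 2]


Visit 3, push [1, 0]
Visit 0, push [4]
Visit 4, push [2, 1]
Visit 1, push []
Visit 2, push []

DFS order: [3, 0, 4, 1, 2]


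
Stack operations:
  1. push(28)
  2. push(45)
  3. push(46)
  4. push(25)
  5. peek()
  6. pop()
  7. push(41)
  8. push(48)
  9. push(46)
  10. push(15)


push(28) -> [28]
push(45) -> [28, 45]
push(46) -> [28, 45, 46]
push(25) -> [28, 45, 46, 25]
peek()->25
pop()->25, [28, 45, 46]
push(41) -> [28, 45, 46, 41]
push(48) -> [28, 45, 46, 41, 48]
push(46) -> [28, 45, 46, 41, 48, 46]
push(15) -> [28, 45, 46, 41, 48, 46, 15]

Final stack: [28, 45, 46, 41, 48, 46, 15]


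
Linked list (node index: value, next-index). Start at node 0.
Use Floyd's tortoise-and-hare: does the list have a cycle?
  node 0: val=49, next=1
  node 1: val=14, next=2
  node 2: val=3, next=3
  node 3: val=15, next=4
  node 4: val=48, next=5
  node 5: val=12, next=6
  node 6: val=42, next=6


Floyd's tortoise (slow, +1) and hare (fast, +2):
  init: slow=0, fast=0
  step 1: slow=1, fast=2
  step 2: slow=2, fast=4
  step 3: slow=3, fast=6
  step 4: slow=4, fast=6
  step 5: slow=5, fast=6
  step 6: slow=6, fast=6
  slow == fast at node 6: cycle detected

Cycle: yes


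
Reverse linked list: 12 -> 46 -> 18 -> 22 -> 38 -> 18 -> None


Step 1: curr=12, set curr.next=prev(None) | reversed so far: 12
Step 2: curr=46, set curr.next=prev(12) | reversed so far: 46 -> 12
Step 3: curr=18, set curr.next=prev(46) | reversed so far: 18 -> 46 -> 12
Step 4: curr=22, set curr.next=prev(18) | reversed so far: 22 -> 18 -> 46 -> 12
Step 5: curr=38, set curr.next=prev(22) | reversed so far: 38 -> 22 -> 18 -> 46 -> 12
Step 6: curr=18, set curr.next=prev(38) | reversed so far: 18 -> 38 -> 22 -> 18 -> 46 -> 12

18 -> 38 -> 22 -> 18 -> 46 -> 12 -> None


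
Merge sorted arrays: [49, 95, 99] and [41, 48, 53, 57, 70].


Take 41 from B
Take 48 from B
Take 49 from A
Take 53 from B
Take 57 from B
Take 70 from B

Merged: [41, 48, 49, 53, 57, 70, 95, 99]


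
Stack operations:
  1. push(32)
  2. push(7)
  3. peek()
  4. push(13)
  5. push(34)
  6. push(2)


push(32) -> [32]
push(7) -> [32, 7]
peek()->7
push(13) -> [32, 7, 13]
push(34) -> [32, 7, 13, 34]
push(2) -> [32, 7, 13, 34, 2]

Final stack: [32, 7, 13, 34, 2]


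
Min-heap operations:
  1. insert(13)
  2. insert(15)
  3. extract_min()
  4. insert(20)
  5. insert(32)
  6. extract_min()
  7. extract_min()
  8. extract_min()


insert(13) -> [13]
insert(15) -> [13, 15]
extract_min()->13, [15]
insert(20) -> [15, 20]
insert(32) -> [15, 20, 32]
extract_min()->15, [20, 32]
extract_min()->20, [32]
extract_min()->32, []

Final heap: []


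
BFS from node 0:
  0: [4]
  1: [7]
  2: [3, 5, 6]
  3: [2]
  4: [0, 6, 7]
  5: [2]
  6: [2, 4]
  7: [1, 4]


Visit 0, enqueue [4]
Visit 4, enqueue [6, 7]
Visit 6, enqueue [2]
Visit 7, enqueue [1]
Visit 2, enqueue [3, 5]
Visit 1, enqueue []
Visit 3, enqueue []
Visit 5, enqueue []

BFS order: [0, 4, 6, 7, 2, 1, 3, 5]


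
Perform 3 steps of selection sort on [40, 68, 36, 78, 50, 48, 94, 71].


Initial: [40, 68, 36, 78, 50, 48, 94, 71]
Step 1: min=36 at 2
  Swap: [36, 68, 40, 78, 50, 48, 94, 71]
Step 2: min=40 at 2
  Swap: [36, 40, 68, 78, 50, 48, 94, 71]
Step 3: min=48 at 5
  Swap: [36, 40, 48, 78, 50, 68, 94, 71]

After 3 steps: [36, 40, 48, 78, 50, 68, 94, 71]


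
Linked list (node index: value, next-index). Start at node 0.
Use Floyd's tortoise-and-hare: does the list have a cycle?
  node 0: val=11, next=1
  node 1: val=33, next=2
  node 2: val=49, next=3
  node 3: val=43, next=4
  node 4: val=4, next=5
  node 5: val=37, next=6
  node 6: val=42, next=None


Floyd's tortoise (slow, +1) and hare (fast, +2):
  init: slow=0, fast=0
  step 1: slow=1, fast=2
  step 2: slow=2, fast=4
  step 3: slow=3, fast=6
  step 4: fast -> None, no cycle

Cycle: no


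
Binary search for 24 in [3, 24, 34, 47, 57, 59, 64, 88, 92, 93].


Step 1: lo=0, hi=9, mid=4, val=57
Step 2: lo=0, hi=3, mid=1, val=24

Found at index 1


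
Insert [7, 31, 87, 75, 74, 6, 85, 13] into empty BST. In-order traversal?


Insert 7: root
Insert 31: R from 7
Insert 87: R from 7 -> R from 31
Insert 75: R from 7 -> R from 31 -> L from 87
Insert 74: R from 7 -> R from 31 -> L from 87 -> L from 75
Insert 6: L from 7
Insert 85: R from 7 -> R from 31 -> L from 87 -> R from 75
Insert 13: R from 7 -> L from 31

In-order: [6, 7, 13, 31, 74, 75, 85, 87]


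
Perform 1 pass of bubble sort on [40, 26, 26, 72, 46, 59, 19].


Initial: [40, 26, 26, 72, 46, 59, 19]
Pass 1: [26, 26, 40, 46, 59, 19, 72] (5 swaps)

After 1 pass: [26, 26, 40, 46, 59, 19, 72]


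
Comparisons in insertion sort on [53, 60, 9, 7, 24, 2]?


Algorithm: insertion sort
Input: [53, 60, 9, 7, 24, 2]
Sorted: [2, 7, 9, 24, 53, 60]

14


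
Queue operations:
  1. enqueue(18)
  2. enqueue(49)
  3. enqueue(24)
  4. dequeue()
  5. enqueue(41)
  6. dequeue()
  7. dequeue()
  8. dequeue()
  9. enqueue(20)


enqueue(18) -> [18]
enqueue(49) -> [18, 49]
enqueue(24) -> [18, 49, 24]
dequeue()->18, [49, 24]
enqueue(41) -> [49, 24, 41]
dequeue()->49, [24, 41]
dequeue()->24, [41]
dequeue()->41, []
enqueue(20) -> [20]

Final queue: [20]


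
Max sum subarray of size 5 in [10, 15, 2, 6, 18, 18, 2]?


[0:5]: 51
[1:6]: 59
[2:7]: 46

Max: 59 at [1:6]


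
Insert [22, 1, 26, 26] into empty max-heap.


Insert 22: [22]
Insert 1: [22, 1]
Insert 26: [26, 1, 22]
Insert 26: [26, 26, 22, 1]

Final heap: [26, 26, 22, 1]


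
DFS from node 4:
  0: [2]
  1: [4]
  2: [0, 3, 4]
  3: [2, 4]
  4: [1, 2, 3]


Visit 4, push [3, 2, 1]
Visit 1, push []
Visit 2, push [3, 0]
Visit 0, push []
Visit 3, push []

DFS order: [4, 1, 2, 0, 3]


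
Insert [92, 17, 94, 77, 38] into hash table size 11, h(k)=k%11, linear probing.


Insert 92: h=4 -> slot 4
Insert 17: h=6 -> slot 6
Insert 94: h=6, 1 probes -> slot 7
Insert 77: h=0 -> slot 0
Insert 38: h=5 -> slot 5

Table: [77, None, None, None, 92, 38, 17, 94, None, None, None]


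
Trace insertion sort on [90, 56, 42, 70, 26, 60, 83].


Initial: [90, 56, 42, 70, 26, 60, 83]
Insert 56: [56, 90, 42, 70, 26, 60, 83]
Insert 42: [42, 56, 90, 70, 26, 60, 83]
Insert 70: [42, 56, 70, 90, 26, 60, 83]
Insert 26: [26, 42, 56, 70, 90, 60, 83]
Insert 60: [26, 42, 56, 60, 70, 90, 83]
Insert 83: [26, 42, 56, 60, 70, 83, 90]

Sorted: [26, 42, 56, 60, 70, 83, 90]


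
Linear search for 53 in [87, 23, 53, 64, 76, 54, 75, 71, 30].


i=0: 87!=53
i=1: 23!=53
i=2: 53==53 found!

Found at 2, 3 comps


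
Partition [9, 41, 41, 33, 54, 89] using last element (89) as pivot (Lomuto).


Pivot: 89
  9 <= 89: advance i (no swap)
  41 <= 89: advance i (no swap)
  41 <= 89: advance i (no swap)
  33 <= 89: advance i (no swap)
  54 <= 89: advance i (no swap)
Place pivot at 5: [9, 41, 41, 33, 54, 89]

Partitioned: [9, 41, 41, 33, 54, 89]


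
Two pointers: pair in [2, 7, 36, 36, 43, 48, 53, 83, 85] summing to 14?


lo=0(2)+hi=8(85)=87
lo=0(2)+hi=7(83)=85
lo=0(2)+hi=6(53)=55
lo=0(2)+hi=5(48)=50
lo=0(2)+hi=4(43)=45
lo=0(2)+hi=3(36)=38
lo=0(2)+hi=2(36)=38
lo=0(2)+hi=1(7)=9

No pair found


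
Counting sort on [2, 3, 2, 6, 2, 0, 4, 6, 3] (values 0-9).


Input: [2, 3, 2, 6, 2, 0, 4, 6, 3]
Counts: [1, 0, 3, 2, 1, 0, 2, 0, 0, 0]

Sorted: [0, 2, 2, 2, 3, 3, 4, 6, 6]


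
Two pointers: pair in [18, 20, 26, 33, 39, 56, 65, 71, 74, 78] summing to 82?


lo=0(18)+hi=9(78)=96
lo=0(18)+hi=8(74)=92
lo=0(18)+hi=7(71)=89
lo=0(18)+hi=6(65)=83
lo=0(18)+hi=5(56)=74
lo=1(20)+hi=5(56)=76
lo=2(26)+hi=5(56)=82

Yes: 26+56=82


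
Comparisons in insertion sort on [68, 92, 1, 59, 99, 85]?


Algorithm: insertion sort
Input: [68, 92, 1, 59, 99, 85]
Sorted: [1, 59, 68, 85, 92, 99]

10


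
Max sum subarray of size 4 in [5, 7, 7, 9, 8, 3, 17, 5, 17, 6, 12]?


[0:4]: 28
[1:5]: 31
[2:6]: 27
[3:7]: 37
[4:8]: 33
[5:9]: 42
[6:10]: 45
[7:11]: 40

Max: 45 at [6:10]


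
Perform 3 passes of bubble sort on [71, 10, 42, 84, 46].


Initial: [71, 10, 42, 84, 46]
Pass 1: [10, 42, 71, 46, 84] (3 swaps)
Pass 2: [10, 42, 46, 71, 84] (1 swaps)
Pass 3: [10, 42, 46, 71, 84] (0 swaps)

After 3 passes: [10, 42, 46, 71, 84]


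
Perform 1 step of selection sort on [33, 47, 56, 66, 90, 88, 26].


Initial: [33, 47, 56, 66, 90, 88, 26]
Step 1: min=26 at 6
  Swap: [26, 47, 56, 66, 90, 88, 33]

After 1 step: [26, 47, 56, 66, 90, 88, 33]


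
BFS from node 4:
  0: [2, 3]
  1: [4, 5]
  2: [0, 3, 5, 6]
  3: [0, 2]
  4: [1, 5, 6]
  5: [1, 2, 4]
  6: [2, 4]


Visit 4, enqueue [1, 5, 6]
Visit 1, enqueue []
Visit 5, enqueue [2]
Visit 6, enqueue []
Visit 2, enqueue [0, 3]
Visit 0, enqueue []
Visit 3, enqueue []

BFS order: [4, 1, 5, 6, 2, 0, 3]


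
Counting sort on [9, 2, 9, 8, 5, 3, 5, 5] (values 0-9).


Input: [9, 2, 9, 8, 5, 3, 5, 5]
Counts: [0, 0, 1, 1, 0, 3, 0, 0, 1, 2]

Sorted: [2, 3, 5, 5, 5, 8, 9, 9]


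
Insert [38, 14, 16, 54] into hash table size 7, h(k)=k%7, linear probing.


Insert 38: h=3 -> slot 3
Insert 14: h=0 -> slot 0
Insert 16: h=2 -> slot 2
Insert 54: h=5 -> slot 5

Table: [14, None, 16, 38, None, 54, None]


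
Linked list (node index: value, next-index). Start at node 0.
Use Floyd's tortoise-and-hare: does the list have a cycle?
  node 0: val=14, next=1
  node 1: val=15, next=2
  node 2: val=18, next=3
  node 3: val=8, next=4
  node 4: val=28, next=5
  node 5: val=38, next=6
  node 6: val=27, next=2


Floyd's tortoise (slow, +1) and hare (fast, +2):
  init: slow=0, fast=0
  step 1: slow=1, fast=2
  step 2: slow=2, fast=4
  step 3: slow=3, fast=6
  step 4: slow=4, fast=3
  step 5: slow=5, fast=5
  slow == fast at node 5: cycle detected

Cycle: yes


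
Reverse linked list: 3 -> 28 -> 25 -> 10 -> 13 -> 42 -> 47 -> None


Step 1: curr=3, set curr.next=prev(None) | reversed so far: 3
Step 2: curr=28, set curr.next=prev(3) | reversed so far: 28 -> 3
Step 3: curr=25, set curr.next=prev(28) | reversed so far: 25 -> 28 -> 3
Step 4: curr=10, set curr.next=prev(25) | reversed so far: 10 -> 25 -> 28 -> 3
Step 5: curr=13, set curr.next=prev(10) | reversed so far: 13 -> 10 -> 25 -> 28 -> 3
Step 6: curr=42, set curr.next=prev(13) | reversed so far: 42 -> 13 -> 10 -> 25 -> 28 -> 3
Step 7: curr=47, set curr.next=prev(42) | reversed so far: 47 -> 42 -> 13 -> 10 -> 25 -> 28 -> 3

47 -> 42 -> 13 -> 10 -> 25 -> 28 -> 3 -> None


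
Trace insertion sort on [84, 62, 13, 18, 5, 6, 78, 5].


Initial: [84, 62, 13, 18, 5, 6, 78, 5]
Insert 62: [62, 84, 13, 18, 5, 6, 78, 5]
Insert 13: [13, 62, 84, 18, 5, 6, 78, 5]
Insert 18: [13, 18, 62, 84, 5, 6, 78, 5]
Insert 5: [5, 13, 18, 62, 84, 6, 78, 5]
Insert 6: [5, 6, 13, 18, 62, 84, 78, 5]
Insert 78: [5, 6, 13, 18, 62, 78, 84, 5]
Insert 5: [5, 5, 6, 13, 18, 62, 78, 84]

Sorted: [5, 5, 6, 13, 18, 62, 78, 84]


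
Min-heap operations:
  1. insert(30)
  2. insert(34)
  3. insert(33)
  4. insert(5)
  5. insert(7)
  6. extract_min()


insert(30) -> [30]
insert(34) -> [30, 34]
insert(33) -> [30, 34, 33]
insert(5) -> [5, 30, 33, 34]
insert(7) -> [5, 7, 33, 34, 30]
extract_min()->5, [7, 30, 33, 34]

Final heap: [7, 30, 33, 34]


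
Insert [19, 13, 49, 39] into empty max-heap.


Insert 19: [19]
Insert 13: [19, 13]
Insert 49: [49, 13, 19]
Insert 39: [49, 39, 19, 13]

Final heap: [49, 39, 19, 13]


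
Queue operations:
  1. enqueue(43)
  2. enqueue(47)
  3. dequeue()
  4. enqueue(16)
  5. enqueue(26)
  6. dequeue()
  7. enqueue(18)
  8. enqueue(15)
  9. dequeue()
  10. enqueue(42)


enqueue(43) -> [43]
enqueue(47) -> [43, 47]
dequeue()->43, [47]
enqueue(16) -> [47, 16]
enqueue(26) -> [47, 16, 26]
dequeue()->47, [16, 26]
enqueue(18) -> [16, 26, 18]
enqueue(15) -> [16, 26, 18, 15]
dequeue()->16, [26, 18, 15]
enqueue(42) -> [26, 18, 15, 42]

Final queue: [26, 18, 15, 42]


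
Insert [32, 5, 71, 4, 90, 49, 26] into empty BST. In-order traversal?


Insert 32: root
Insert 5: L from 32
Insert 71: R from 32
Insert 4: L from 32 -> L from 5
Insert 90: R from 32 -> R from 71
Insert 49: R from 32 -> L from 71
Insert 26: L from 32 -> R from 5

In-order: [4, 5, 26, 32, 49, 71, 90]


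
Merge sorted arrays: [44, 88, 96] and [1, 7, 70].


Take 1 from B
Take 7 from B
Take 44 from A
Take 70 from B

Merged: [1, 7, 44, 70, 88, 96]


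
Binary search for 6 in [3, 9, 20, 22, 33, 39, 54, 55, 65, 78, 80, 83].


Step 1: lo=0, hi=11, mid=5, val=39
Step 2: lo=0, hi=4, mid=2, val=20
Step 3: lo=0, hi=1, mid=0, val=3
Step 4: lo=1, hi=1, mid=1, val=9

Not found


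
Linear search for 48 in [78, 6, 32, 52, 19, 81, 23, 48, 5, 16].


i=0: 78!=48
i=1: 6!=48
i=2: 32!=48
i=3: 52!=48
i=4: 19!=48
i=5: 81!=48
i=6: 23!=48
i=7: 48==48 found!

Found at 7, 8 comps


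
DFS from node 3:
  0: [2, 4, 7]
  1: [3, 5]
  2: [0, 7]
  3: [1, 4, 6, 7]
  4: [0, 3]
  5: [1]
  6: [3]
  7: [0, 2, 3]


Visit 3, push [7, 6, 4, 1]
Visit 1, push [5]
Visit 5, push []
Visit 4, push [0]
Visit 0, push [7, 2]
Visit 2, push [7]
Visit 7, push []
Visit 6, push []

DFS order: [3, 1, 5, 4, 0, 2, 7, 6]


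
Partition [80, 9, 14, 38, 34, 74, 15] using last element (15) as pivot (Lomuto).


Pivot: 15
  9 <= 15: swap -> [9, 80, 14, 38, 34, 74, 15]
  14 <= 15: swap -> [9, 14, 80, 38, 34, 74, 15]
Place pivot at 2: [9, 14, 15, 38, 34, 74, 80]

Partitioned: [9, 14, 15, 38, 34, 74, 80]


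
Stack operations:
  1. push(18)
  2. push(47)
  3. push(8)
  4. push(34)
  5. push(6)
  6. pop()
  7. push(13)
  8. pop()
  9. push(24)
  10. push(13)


push(18) -> [18]
push(47) -> [18, 47]
push(8) -> [18, 47, 8]
push(34) -> [18, 47, 8, 34]
push(6) -> [18, 47, 8, 34, 6]
pop()->6, [18, 47, 8, 34]
push(13) -> [18, 47, 8, 34, 13]
pop()->13, [18, 47, 8, 34]
push(24) -> [18, 47, 8, 34, 24]
push(13) -> [18, 47, 8, 34, 24, 13]

Final stack: [18, 47, 8, 34, 24, 13]


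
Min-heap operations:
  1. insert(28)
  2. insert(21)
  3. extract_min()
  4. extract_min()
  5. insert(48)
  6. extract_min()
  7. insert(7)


insert(28) -> [28]
insert(21) -> [21, 28]
extract_min()->21, [28]
extract_min()->28, []
insert(48) -> [48]
extract_min()->48, []
insert(7) -> [7]

Final heap: [7]


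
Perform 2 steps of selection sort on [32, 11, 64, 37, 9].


Initial: [32, 11, 64, 37, 9]
Step 1: min=9 at 4
  Swap: [9, 11, 64, 37, 32]
Step 2: min=11 at 1
  Swap: [9, 11, 64, 37, 32]

After 2 steps: [9, 11, 64, 37, 32]


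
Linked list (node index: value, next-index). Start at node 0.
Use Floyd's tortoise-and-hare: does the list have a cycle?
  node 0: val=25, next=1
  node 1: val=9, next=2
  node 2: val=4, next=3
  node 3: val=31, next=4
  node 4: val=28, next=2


Floyd's tortoise (slow, +1) and hare (fast, +2):
  init: slow=0, fast=0
  step 1: slow=1, fast=2
  step 2: slow=2, fast=4
  step 3: slow=3, fast=3
  slow == fast at node 3: cycle detected

Cycle: yes


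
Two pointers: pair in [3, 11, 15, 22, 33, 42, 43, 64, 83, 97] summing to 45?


lo=0(3)+hi=9(97)=100
lo=0(3)+hi=8(83)=86
lo=0(3)+hi=7(64)=67
lo=0(3)+hi=6(43)=46
lo=0(3)+hi=5(42)=45

Yes: 3+42=45


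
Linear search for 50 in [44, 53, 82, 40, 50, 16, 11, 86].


i=0: 44!=50
i=1: 53!=50
i=2: 82!=50
i=3: 40!=50
i=4: 50==50 found!

Found at 4, 5 comps


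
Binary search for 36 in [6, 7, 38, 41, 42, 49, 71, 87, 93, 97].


Step 1: lo=0, hi=9, mid=4, val=42
Step 2: lo=0, hi=3, mid=1, val=7
Step 3: lo=2, hi=3, mid=2, val=38

Not found


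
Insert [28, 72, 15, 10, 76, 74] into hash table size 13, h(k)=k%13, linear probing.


Insert 28: h=2 -> slot 2
Insert 72: h=7 -> slot 7
Insert 15: h=2, 1 probes -> slot 3
Insert 10: h=10 -> slot 10
Insert 76: h=11 -> slot 11
Insert 74: h=9 -> slot 9

Table: [None, None, 28, 15, None, None, None, 72, None, 74, 10, 76, None]


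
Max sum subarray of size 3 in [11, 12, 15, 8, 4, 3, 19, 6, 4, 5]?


[0:3]: 38
[1:4]: 35
[2:5]: 27
[3:6]: 15
[4:7]: 26
[5:8]: 28
[6:9]: 29
[7:10]: 15

Max: 38 at [0:3]


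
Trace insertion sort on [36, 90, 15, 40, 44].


Initial: [36, 90, 15, 40, 44]
Insert 90: [36, 90, 15, 40, 44]
Insert 15: [15, 36, 90, 40, 44]
Insert 40: [15, 36, 40, 90, 44]
Insert 44: [15, 36, 40, 44, 90]

Sorted: [15, 36, 40, 44, 90]


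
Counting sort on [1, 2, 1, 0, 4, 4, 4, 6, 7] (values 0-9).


Input: [1, 2, 1, 0, 4, 4, 4, 6, 7]
Counts: [1, 2, 1, 0, 3, 0, 1, 1, 0, 0]

Sorted: [0, 1, 1, 2, 4, 4, 4, 6, 7]


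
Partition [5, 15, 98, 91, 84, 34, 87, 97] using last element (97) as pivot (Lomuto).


Pivot: 97
  5 <= 97: advance i (no swap)
  15 <= 97: advance i (no swap)
  91 <= 97: swap -> [5, 15, 91, 98, 84, 34, 87, 97]
  84 <= 97: swap -> [5, 15, 91, 84, 98, 34, 87, 97]
  34 <= 97: swap -> [5, 15, 91, 84, 34, 98, 87, 97]
  87 <= 97: swap -> [5, 15, 91, 84, 34, 87, 98, 97]
Place pivot at 6: [5, 15, 91, 84, 34, 87, 97, 98]

Partitioned: [5, 15, 91, 84, 34, 87, 97, 98]


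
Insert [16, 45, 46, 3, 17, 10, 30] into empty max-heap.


Insert 16: [16]
Insert 45: [45, 16]
Insert 46: [46, 16, 45]
Insert 3: [46, 16, 45, 3]
Insert 17: [46, 17, 45, 3, 16]
Insert 10: [46, 17, 45, 3, 16, 10]
Insert 30: [46, 17, 45, 3, 16, 10, 30]

Final heap: [46, 17, 45, 3, 16, 10, 30]


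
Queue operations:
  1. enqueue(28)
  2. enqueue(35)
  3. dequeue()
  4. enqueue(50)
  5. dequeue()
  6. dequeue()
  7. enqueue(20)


enqueue(28) -> [28]
enqueue(35) -> [28, 35]
dequeue()->28, [35]
enqueue(50) -> [35, 50]
dequeue()->35, [50]
dequeue()->50, []
enqueue(20) -> [20]

Final queue: [20]


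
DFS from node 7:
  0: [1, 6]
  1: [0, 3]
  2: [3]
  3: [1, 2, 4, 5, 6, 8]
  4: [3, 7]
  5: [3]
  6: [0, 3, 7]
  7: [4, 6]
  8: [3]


Visit 7, push [6, 4]
Visit 4, push [3]
Visit 3, push [8, 6, 5, 2, 1]
Visit 1, push [0]
Visit 0, push [6]
Visit 6, push []
Visit 2, push []
Visit 5, push []
Visit 8, push []

DFS order: [7, 4, 3, 1, 0, 6, 2, 5, 8]


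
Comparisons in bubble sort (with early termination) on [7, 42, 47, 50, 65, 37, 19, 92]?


Algorithm: bubble sort (with early termination)
Input: [7, 42, 47, 50, 65, 37, 19, 92]
Sorted: [7, 19, 37, 42, 47, 50, 65, 92]

27


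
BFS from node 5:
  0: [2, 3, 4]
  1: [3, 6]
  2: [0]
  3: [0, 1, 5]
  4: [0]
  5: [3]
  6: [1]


Visit 5, enqueue [3]
Visit 3, enqueue [0, 1]
Visit 0, enqueue [2, 4]
Visit 1, enqueue [6]
Visit 2, enqueue []
Visit 4, enqueue []
Visit 6, enqueue []

BFS order: [5, 3, 0, 1, 2, 4, 6]


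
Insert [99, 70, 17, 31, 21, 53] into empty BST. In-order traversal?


Insert 99: root
Insert 70: L from 99
Insert 17: L from 99 -> L from 70
Insert 31: L from 99 -> L from 70 -> R from 17
Insert 21: L from 99 -> L from 70 -> R from 17 -> L from 31
Insert 53: L from 99 -> L from 70 -> R from 17 -> R from 31

In-order: [17, 21, 31, 53, 70, 99]


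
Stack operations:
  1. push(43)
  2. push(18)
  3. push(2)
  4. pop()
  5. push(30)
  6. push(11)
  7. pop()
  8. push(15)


push(43) -> [43]
push(18) -> [43, 18]
push(2) -> [43, 18, 2]
pop()->2, [43, 18]
push(30) -> [43, 18, 30]
push(11) -> [43, 18, 30, 11]
pop()->11, [43, 18, 30]
push(15) -> [43, 18, 30, 15]

Final stack: [43, 18, 30, 15]


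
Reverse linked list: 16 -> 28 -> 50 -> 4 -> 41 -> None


Step 1: curr=16, set curr.next=prev(None) | reversed so far: 16
Step 2: curr=28, set curr.next=prev(16) | reversed so far: 28 -> 16
Step 3: curr=50, set curr.next=prev(28) | reversed so far: 50 -> 28 -> 16
Step 4: curr=4, set curr.next=prev(50) | reversed so far: 4 -> 50 -> 28 -> 16
Step 5: curr=41, set curr.next=prev(4) | reversed so far: 41 -> 4 -> 50 -> 28 -> 16

41 -> 4 -> 50 -> 28 -> 16 -> None


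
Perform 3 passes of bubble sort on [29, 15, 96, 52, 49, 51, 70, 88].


Initial: [29, 15, 96, 52, 49, 51, 70, 88]
Pass 1: [15, 29, 52, 49, 51, 70, 88, 96] (6 swaps)
Pass 2: [15, 29, 49, 51, 52, 70, 88, 96] (2 swaps)
Pass 3: [15, 29, 49, 51, 52, 70, 88, 96] (0 swaps)

After 3 passes: [15, 29, 49, 51, 52, 70, 88, 96]


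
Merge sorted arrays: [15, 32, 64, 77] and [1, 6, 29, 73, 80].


Take 1 from B
Take 6 from B
Take 15 from A
Take 29 from B
Take 32 from A
Take 64 from A
Take 73 from B
Take 77 from A

Merged: [1, 6, 15, 29, 32, 64, 73, 77, 80]


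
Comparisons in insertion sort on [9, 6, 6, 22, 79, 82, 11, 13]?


Algorithm: insertion sort
Input: [9, 6, 6, 22, 79, 82, 11, 13]
Sorted: [6, 6, 9, 11, 13, 22, 79, 82]

14


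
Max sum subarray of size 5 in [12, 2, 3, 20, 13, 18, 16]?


[0:5]: 50
[1:6]: 56
[2:7]: 70

Max: 70 at [2:7]


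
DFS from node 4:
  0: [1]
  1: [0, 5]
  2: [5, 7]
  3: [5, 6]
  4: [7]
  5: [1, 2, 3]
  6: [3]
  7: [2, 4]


Visit 4, push [7]
Visit 7, push [2]
Visit 2, push [5]
Visit 5, push [3, 1]
Visit 1, push [0]
Visit 0, push []
Visit 3, push [6]
Visit 6, push []

DFS order: [4, 7, 2, 5, 1, 0, 3, 6]


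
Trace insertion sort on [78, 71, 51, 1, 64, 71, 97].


Initial: [78, 71, 51, 1, 64, 71, 97]
Insert 71: [71, 78, 51, 1, 64, 71, 97]
Insert 51: [51, 71, 78, 1, 64, 71, 97]
Insert 1: [1, 51, 71, 78, 64, 71, 97]
Insert 64: [1, 51, 64, 71, 78, 71, 97]
Insert 71: [1, 51, 64, 71, 71, 78, 97]
Insert 97: [1, 51, 64, 71, 71, 78, 97]

Sorted: [1, 51, 64, 71, 71, 78, 97]


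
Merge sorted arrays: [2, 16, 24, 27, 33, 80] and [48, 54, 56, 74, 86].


Take 2 from A
Take 16 from A
Take 24 from A
Take 27 from A
Take 33 from A
Take 48 from B
Take 54 from B
Take 56 from B
Take 74 from B
Take 80 from A

Merged: [2, 16, 24, 27, 33, 48, 54, 56, 74, 80, 86]


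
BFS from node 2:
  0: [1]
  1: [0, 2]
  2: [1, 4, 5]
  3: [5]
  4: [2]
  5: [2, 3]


Visit 2, enqueue [1, 4, 5]
Visit 1, enqueue [0]
Visit 4, enqueue []
Visit 5, enqueue [3]
Visit 0, enqueue []
Visit 3, enqueue []

BFS order: [2, 1, 4, 5, 0, 3]


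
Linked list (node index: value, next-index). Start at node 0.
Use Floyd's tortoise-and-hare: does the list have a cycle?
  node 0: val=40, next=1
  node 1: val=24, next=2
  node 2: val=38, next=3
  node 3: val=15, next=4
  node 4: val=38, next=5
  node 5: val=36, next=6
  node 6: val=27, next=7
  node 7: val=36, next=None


Floyd's tortoise (slow, +1) and hare (fast, +2):
  init: slow=0, fast=0
  step 1: slow=1, fast=2
  step 2: slow=2, fast=4
  step 3: slow=3, fast=6
  step 4: fast 6->7->None, no cycle

Cycle: no


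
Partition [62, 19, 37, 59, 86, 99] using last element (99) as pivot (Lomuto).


Pivot: 99
  62 <= 99: advance i (no swap)
  19 <= 99: advance i (no swap)
  37 <= 99: advance i (no swap)
  59 <= 99: advance i (no swap)
  86 <= 99: advance i (no swap)
Place pivot at 5: [62, 19, 37, 59, 86, 99]

Partitioned: [62, 19, 37, 59, 86, 99]


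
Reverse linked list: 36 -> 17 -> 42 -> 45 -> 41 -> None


Step 1: curr=36, set curr.next=prev(None) | reversed so far: 36
Step 2: curr=17, set curr.next=prev(36) | reversed so far: 17 -> 36
Step 3: curr=42, set curr.next=prev(17) | reversed so far: 42 -> 17 -> 36
Step 4: curr=45, set curr.next=prev(42) | reversed so far: 45 -> 42 -> 17 -> 36
Step 5: curr=41, set curr.next=prev(45) | reversed so far: 41 -> 45 -> 42 -> 17 -> 36

41 -> 45 -> 42 -> 17 -> 36 -> None


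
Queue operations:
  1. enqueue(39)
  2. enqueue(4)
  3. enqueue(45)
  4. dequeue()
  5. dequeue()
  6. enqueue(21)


enqueue(39) -> [39]
enqueue(4) -> [39, 4]
enqueue(45) -> [39, 4, 45]
dequeue()->39, [4, 45]
dequeue()->4, [45]
enqueue(21) -> [45, 21]

Final queue: [45, 21]


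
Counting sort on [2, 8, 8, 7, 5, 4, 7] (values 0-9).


Input: [2, 8, 8, 7, 5, 4, 7]
Counts: [0, 0, 1, 0, 1, 1, 0, 2, 2, 0]

Sorted: [2, 4, 5, 7, 7, 8, 8]


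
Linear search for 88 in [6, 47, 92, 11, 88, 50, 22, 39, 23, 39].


i=0: 6!=88
i=1: 47!=88
i=2: 92!=88
i=3: 11!=88
i=4: 88==88 found!

Found at 4, 5 comps


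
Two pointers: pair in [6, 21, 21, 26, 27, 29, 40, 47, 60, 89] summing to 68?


lo=0(6)+hi=9(89)=95
lo=0(6)+hi=8(60)=66
lo=1(21)+hi=8(60)=81
lo=1(21)+hi=7(47)=68

Yes: 21+47=68


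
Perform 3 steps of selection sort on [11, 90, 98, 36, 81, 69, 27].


Initial: [11, 90, 98, 36, 81, 69, 27]
Step 1: min=11 at 0
  Swap: [11, 90, 98, 36, 81, 69, 27]
Step 2: min=27 at 6
  Swap: [11, 27, 98, 36, 81, 69, 90]
Step 3: min=36 at 3
  Swap: [11, 27, 36, 98, 81, 69, 90]

After 3 steps: [11, 27, 36, 98, 81, 69, 90]


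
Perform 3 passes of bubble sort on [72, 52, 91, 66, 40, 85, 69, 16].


Initial: [72, 52, 91, 66, 40, 85, 69, 16]
Pass 1: [52, 72, 66, 40, 85, 69, 16, 91] (6 swaps)
Pass 2: [52, 66, 40, 72, 69, 16, 85, 91] (4 swaps)
Pass 3: [52, 40, 66, 69, 16, 72, 85, 91] (3 swaps)

After 3 passes: [52, 40, 66, 69, 16, 72, 85, 91]


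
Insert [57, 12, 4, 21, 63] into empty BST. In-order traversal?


Insert 57: root
Insert 12: L from 57
Insert 4: L from 57 -> L from 12
Insert 21: L from 57 -> R from 12
Insert 63: R from 57

In-order: [4, 12, 21, 57, 63]


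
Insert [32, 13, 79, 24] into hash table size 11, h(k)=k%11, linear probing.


Insert 32: h=10 -> slot 10
Insert 13: h=2 -> slot 2
Insert 79: h=2, 1 probes -> slot 3
Insert 24: h=2, 2 probes -> slot 4

Table: [None, None, 13, 79, 24, None, None, None, None, None, 32]


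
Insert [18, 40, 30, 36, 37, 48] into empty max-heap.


Insert 18: [18]
Insert 40: [40, 18]
Insert 30: [40, 18, 30]
Insert 36: [40, 36, 30, 18]
Insert 37: [40, 37, 30, 18, 36]
Insert 48: [48, 37, 40, 18, 36, 30]

Final heap: [48, 37, 40, 18, 36, 30]


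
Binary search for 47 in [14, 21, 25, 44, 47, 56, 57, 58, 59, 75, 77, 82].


Step 1: lo=0, hi=11, mid=5, val=56
Step 2: lo=0, hi=4, mid=2, val=25
Step 3: lo=3, hi=4, mid=3, val=44
Step 4: lo=4, hi=4, mid=4, val=47

Found at index 4


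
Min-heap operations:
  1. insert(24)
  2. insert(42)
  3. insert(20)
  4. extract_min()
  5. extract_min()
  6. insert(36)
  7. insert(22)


insert(24) -> [24]
insert(42) -> [24, 42]
insert(20) -> [20, 42, 24]
extract_min()->20, [24, 42]
extract_min()->24, [42]
insert(36) -> [36, 42]
insert(22) -> [22, 42, 36]

Final heap: [22, 42, 36]


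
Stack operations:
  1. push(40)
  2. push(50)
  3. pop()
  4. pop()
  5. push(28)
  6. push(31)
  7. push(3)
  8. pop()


push(40) -> [40]
push(50) -> [40, 50]
pop()->50, [40]
pop()->40, []
push(28) -> [28]
push(31) -> [28, 31]
push(3) -> [28, 31, 3]
pop()->3, [28, 31]

Final stack: [28, 31]


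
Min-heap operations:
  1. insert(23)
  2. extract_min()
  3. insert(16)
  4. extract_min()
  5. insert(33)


insert(23) -> [23]
extract_min()->23, []
insert(16) -> [16]
extract_min()->16, []
insert(33) -> [33]

Final heap: [33]


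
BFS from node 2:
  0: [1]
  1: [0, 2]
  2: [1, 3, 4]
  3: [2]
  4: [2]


Visit 2, enqueue [1, 3, 4]
Visit 1, enqueue [0]
Visit 3, enqueue []
Visit 4, enqueue []
Visit 0, enqueue []

BFS order: [2, 1, 3, 4, 0]


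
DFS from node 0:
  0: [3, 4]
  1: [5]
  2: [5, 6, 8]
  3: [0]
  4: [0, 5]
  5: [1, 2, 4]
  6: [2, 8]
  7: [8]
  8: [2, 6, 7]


Visit 0, push [4, 3]
Visit 3, push []
Visit 4, push [5]
Visit 5, push [2, 1]
Visit 1, push []
Visit 2, push [8, 6]
Visit 6, push [8]
Visit 8, push [7]
Visit 7, push []

DFS order: [0, 3, 4, 5, 1, 2, 6, 8, 7]


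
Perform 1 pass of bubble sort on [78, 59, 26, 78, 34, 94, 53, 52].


Initial: [78, 59, 26, 78, 34, 94, 53, 52]
Pass 1: [59, 26, 78, 34, 78, 53, 52, 94] (5 swaps)

After 1 pass: [59, 26, 78, 34, 78, 53, 52, 94]


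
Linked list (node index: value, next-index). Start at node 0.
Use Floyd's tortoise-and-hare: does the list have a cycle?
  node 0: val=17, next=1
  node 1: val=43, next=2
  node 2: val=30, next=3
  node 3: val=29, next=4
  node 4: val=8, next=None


Floyd's tortoise (slow, +1) and hare (fast, +2):
  init: slow=0, fast=0
  step 1: slow=1, fast=2
  step 2: slow=2, fast=4
  step 3: fast -> None, no cycle

Cycle: no


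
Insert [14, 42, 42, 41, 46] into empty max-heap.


Insert 14: [14]
Insert 42: [42, 14]
Insert 42: [42, 14, 42]
Insert 41: [42, 41, 42, 14]
Insert 46: [46, 42, 42, 14, 41]

Final heap: [46, 42, 42, 14, 41]


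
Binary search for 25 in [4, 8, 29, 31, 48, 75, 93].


Step 1: lo=0, hi=6, mid=3, val=31
Step 2: lo=0, hi=2, mid=1, val=8
Step 3: lo=2, hi=2, mid=2, val=29

Not found


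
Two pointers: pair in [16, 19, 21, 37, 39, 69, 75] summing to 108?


lo=0(16)+hi=6(75)=91
lo=1(19)+hi=6(75)=94
lo=2(21)+hi=6(75)=96
lo=3(37)+hi=6(75)=112
lo=3(37)+hi=5(69)=106
lo=4(39)+hi=5(69)=108

Yes: 39+69=108


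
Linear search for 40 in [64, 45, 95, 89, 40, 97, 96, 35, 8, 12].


i=0: 64!=40
i=1: 45!=40
i=2: 95!=40
i=3: 89!=40
i=4: 40==40 found!

Found at 4, 5 comps


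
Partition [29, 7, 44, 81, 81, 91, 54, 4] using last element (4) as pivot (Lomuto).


Pivot: 4
Place pivot at 0: [4, 7, 44, 81, 81, 91, 54, 29]

Partitioned: [4, 7, 44, 81, 81, 91, 54, 29]


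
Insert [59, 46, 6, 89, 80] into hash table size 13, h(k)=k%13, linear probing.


Insert 59: h=7 -> slot 7
Insert 46: h=7, 1 probes -> slot 8
Insert 6: h=6 -> slot 6
Insert 89: h=11 -> slot 11
Insert 80: h=2 -> slot 2

Table: [None, None, 80, None, None, None, 6, 59, 46, None, None, 89, None]


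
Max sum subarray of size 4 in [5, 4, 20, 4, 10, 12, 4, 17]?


[0:4]: 33
[1:5]: 38
[2:6]: 46
[3:7]: 30
[4:8]: 43

Max: 46 at [2:6]


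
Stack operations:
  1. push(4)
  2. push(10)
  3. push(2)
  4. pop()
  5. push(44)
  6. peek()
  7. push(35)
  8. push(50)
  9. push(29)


push(4) -> [4]
push(10) -> [4, 10]
push(2) -> [4, 10, 2]
pop()->2, [4, 10]
push(44) -> [4, 10, 44]
peek()->44
push(35) -> [4, 10, 44, 35]
push(50) -> [4, 10, 44, 35, 50]
push(29) -> [4, 10, 44, 35, 50, 29]

Final stack: [4, 10, 44, 35, 50, 29]
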